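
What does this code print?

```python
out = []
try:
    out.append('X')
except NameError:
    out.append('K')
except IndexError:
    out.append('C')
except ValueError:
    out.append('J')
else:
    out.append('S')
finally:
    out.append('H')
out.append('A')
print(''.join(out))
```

Execution trace: 'X' (try body, no exception) → 'S' (else) → 'H' (finally) → 'A' (after the try/except). Output: XSHA

Answer: XSHA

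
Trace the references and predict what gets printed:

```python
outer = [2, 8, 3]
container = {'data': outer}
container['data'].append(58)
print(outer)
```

Key concept: dict holds reference to list.
Step by step:
`outer = [2, 8, 3]` → outer = [2, 8, 3]
`container = {'data': outer}` → container = {'data': [2, 8, 3]}
`container['data'].append(58)` → outer = [2, 8, 3, 58]; container = {'data': [2, 8, 3, 58]}
`print(outer)` → prints [2, 8, 3, 58]

Answer: [2, 8, 3, 58]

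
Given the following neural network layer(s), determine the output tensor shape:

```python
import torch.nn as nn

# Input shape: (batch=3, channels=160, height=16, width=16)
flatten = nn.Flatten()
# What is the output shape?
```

Input: (3, 160, 16, 16) -> Output: (3, 40960)

Answer: (3, 40960)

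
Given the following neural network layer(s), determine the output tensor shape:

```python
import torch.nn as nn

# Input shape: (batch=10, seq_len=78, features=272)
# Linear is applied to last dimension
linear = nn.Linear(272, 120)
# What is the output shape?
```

Input: (10, 78, 272) -> Output: (10, 78, 120)

Answer: (10, 78, 120)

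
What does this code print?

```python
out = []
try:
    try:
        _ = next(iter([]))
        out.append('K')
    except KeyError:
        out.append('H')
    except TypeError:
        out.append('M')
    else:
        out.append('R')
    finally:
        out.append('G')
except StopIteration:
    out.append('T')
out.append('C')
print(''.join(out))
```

Execution trace: 'G' (finally) → 'T' (outer except StopIteration) → 'C' (after the try/except). Output: GTC

Answer: GTC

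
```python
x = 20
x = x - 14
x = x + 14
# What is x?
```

Trace:
`x = 20` → x = 20
`x = x - 14` → x = 6
`x = x + 14` → x = 20
So x = 20

Answer: 20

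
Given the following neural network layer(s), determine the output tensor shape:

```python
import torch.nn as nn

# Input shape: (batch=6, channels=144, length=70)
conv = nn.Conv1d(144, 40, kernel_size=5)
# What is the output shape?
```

Input: (6, 144, 70) -> Output: (6, 40, 66)

Answer: (6, 40, 66)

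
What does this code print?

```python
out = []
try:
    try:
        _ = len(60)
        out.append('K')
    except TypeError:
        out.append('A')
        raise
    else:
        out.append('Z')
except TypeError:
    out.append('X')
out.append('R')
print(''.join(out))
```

Execution trace: 'A' (except TypeError) → 'X' (outer except TypeError) → 'R' (after the try/except). Output: AXR

Answer: AXR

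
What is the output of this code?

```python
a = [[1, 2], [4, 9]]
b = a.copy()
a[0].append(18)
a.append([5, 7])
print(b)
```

Key concept: shallow copy with nested lists.
Step by step:
`a = [[1, 2], [4, 9]]` → a = [[1, 2], [4, 9]]
`b = a.copy()` → b = [[1, 2], [4, 9]]
`a[0].append(18)` → a = [[1, 2, 18], [4, 9]]; b = [[1, 2, 18], [4, 9]]
`a.append([5, 7])` → a = [[1, 2, 18], [4, 9], [5, 7]]
`print(b)` → prints [[1, 2, 18], [4, 9]]

Answer: [[1, 2, 18], [4, 9]]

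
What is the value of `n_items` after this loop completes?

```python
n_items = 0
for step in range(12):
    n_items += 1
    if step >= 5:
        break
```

Loop breaks when step reaches 5, n_items is 6
`n_items` takes the values: 0 → 1 → 2 → 3 → 4 → 5 → 6

Answer: 6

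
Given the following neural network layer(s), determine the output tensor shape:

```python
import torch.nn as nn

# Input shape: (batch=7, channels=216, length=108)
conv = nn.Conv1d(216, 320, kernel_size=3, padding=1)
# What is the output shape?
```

Input: (7, 216, 108) -> Output: (7, 320, 108)

Answer: (7, 320, 108)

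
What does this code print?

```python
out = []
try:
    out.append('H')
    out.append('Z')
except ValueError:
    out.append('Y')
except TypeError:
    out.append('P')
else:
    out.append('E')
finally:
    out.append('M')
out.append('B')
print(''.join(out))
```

Execution trace: 'H' (try body) → 'Z' (try body, no exception) → 'E' (else) → 'M' (finally) → 'B' (after the try/except). Output: HZEMB

Answer: HZEMB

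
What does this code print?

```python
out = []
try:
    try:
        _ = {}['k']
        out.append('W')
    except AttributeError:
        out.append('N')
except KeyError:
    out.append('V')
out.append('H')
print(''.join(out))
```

Execution trace: 'V' (outer except KeyError) → 'H' (after the try/except). Output: VH

Answer: VH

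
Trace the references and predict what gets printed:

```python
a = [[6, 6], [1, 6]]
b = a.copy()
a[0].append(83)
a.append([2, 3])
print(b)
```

Key concept: shallow copy with nested lists.
Step by step:
`a = [[6, 6], [1, 6]]` → a = [[6, 6], [1, 6]]
`b = a.copy()` → b = [[6, 6], [1, 6]]
`a[0].append(83)` → a = [[6, 6, 83], [1, 6]]; b = [[6, 6, 83], [1, 6]]
`a.append([2, 3])` → a = [[6, 6, 83], [1, 6], [2, 3]]
`print(b)` → prints [[6, 6, 83], [1, 6]]

Answer: [[6, 6, 83], [1, 6]]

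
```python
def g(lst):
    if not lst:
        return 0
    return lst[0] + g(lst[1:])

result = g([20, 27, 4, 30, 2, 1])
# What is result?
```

20 + 27 + 4 + 30 + 2 + 1 + 0 = 84

Answer: 84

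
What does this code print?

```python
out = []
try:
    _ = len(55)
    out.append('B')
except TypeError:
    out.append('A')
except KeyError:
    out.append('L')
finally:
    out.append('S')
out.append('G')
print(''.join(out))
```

Execution trace: 'A' (except TypeError) → 'S' (finally) → 'G' (after the try/except). Output: ASG

Answer: ASG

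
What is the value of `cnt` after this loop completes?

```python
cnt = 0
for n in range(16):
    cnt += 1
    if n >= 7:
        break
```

Loop breaks when n reaches 7, cnt is 8
`cnt` takes the values: 0 → 1 → 2 → 3 → 4 → 5 → 6 → 7 → 8

Answer: 8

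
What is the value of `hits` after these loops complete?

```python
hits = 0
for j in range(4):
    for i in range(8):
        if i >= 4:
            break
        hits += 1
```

Inner breaks at 4, outer runs 4 times
`hits` takes the values: 0 → 1 → 2 → 3 → 4 → 5 → 6 → 7 → 8 → 9 → 10 → 11 → 12 → 13 → 14 → 15 → 16

Answer: 16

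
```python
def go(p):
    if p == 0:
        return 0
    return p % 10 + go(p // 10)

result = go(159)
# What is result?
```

Sum of digits of 159: 9 + 5 + 1 = 15

Answer: 15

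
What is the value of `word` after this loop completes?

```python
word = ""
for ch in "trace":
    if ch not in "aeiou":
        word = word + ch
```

Remove vowels from 'trace'
`word` takes the values: "" → "t" → "tr" → "trc"

Answer: "trc"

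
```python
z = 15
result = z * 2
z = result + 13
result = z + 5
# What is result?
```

Trace:
`z = 15` → z = 15
`result = z * 2` → result = 30
`z = result + 13` → z = 43
`result = z + 5` → result = 48
So result = 48

Answer: 48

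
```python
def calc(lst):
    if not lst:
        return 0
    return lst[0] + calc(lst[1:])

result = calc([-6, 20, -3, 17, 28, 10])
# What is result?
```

(-6) + 20 + (-3) + 17 + 28 + 10 + 0 = 66

Answer: 66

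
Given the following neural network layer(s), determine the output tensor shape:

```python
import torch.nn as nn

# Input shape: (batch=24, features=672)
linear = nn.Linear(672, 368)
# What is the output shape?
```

Input: (24, 672) -> Output: (24, 368)

Answer: (24, 368)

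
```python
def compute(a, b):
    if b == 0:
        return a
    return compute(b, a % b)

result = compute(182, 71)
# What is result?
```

compute(182, 71) -> compute(71, 40) -> compute(40, 31) -> compute(31, 9) -> compute(9, 4) -> compute(4, 1) -> compute(1, 0) -> 1

Answer: 1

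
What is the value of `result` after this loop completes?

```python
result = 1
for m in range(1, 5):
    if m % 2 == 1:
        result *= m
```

Product of odd numbers 1 to 4
`result` takes the values: 1 → 3

Answer: 3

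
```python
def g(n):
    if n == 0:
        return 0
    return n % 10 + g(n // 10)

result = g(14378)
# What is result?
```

Sum of digits of 14378: 8 + 7 + 3 + 4 + 1 = 23

Answer: 23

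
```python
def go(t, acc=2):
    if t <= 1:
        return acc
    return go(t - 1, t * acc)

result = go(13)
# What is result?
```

Accumulator trace (n, acc): (13, 2) -> (12, 26) -> (11, 312) -> (10, 3432) -> (9, 34320) -> (8, 308880) -> (7, 2471040) -> (6, 17297280) -> (5, 103783680) -> (4, 518918400) -> (3, 2075673600) -> (2, 6227020800) -> (1, 12454041600) -> return 12454041600

Answer: 12454041600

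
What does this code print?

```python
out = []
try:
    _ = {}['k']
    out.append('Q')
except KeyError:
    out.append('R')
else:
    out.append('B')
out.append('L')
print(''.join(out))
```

Execution trace: 'R' (except KeyError) → 'L' (after the try/except). Output: RL

Answer: RL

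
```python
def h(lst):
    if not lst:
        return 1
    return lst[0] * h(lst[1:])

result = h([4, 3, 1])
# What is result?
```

Product over [4, 3, 1] = 4 * 3 * 1 = 12

Answer: 12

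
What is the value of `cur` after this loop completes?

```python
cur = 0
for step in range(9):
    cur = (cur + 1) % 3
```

Increment mod 3, 9 times = 0
`cur` takes the values: 0 → 1 → 2 → 0 → 1 → 2 → 0 → 1 → 2 → 0

Answer: 0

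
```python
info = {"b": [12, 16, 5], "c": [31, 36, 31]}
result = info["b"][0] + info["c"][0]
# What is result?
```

Trace:
`info = {"b": [12, 16, 5], "c": [31, 36, 31]}` → info = {'b': [12, 16, 5], 'c': [31, 36, 31]}
`result = info["b"][0] + info["c"][0]` → result = 43
So result = 43

Answer: 43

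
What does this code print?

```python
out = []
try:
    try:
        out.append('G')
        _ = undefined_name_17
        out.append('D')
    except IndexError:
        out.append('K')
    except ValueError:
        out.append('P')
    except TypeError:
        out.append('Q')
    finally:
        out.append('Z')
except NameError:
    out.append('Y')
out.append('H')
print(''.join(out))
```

Execution trace: 'G' (try body) → 'Z' (finally) → 'Y' (outer except NameError) → 'H' (after the try/except). Output: GZYH

Answer: GZYH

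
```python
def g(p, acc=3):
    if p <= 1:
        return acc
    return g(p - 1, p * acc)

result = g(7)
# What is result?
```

Accumulator trace (n, acc): (7, 3) -> (6, 21) -> (5, 126) -> (4, 630) -> (3, 2520) -> (2, 7560) -> (1, 15120) -> return 15120

Answer: 15120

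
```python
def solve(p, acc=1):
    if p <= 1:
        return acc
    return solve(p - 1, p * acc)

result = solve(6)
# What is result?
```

Accumulator trace (n, acc): (6, 1) -> (5, 6) -> (4, 30) -> (3, 120) -> (2, 360) -> (1, 720) -> return 720

Answer: 720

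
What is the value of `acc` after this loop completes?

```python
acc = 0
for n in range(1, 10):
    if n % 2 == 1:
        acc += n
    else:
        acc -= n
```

Add odd, subtract even
`acc` takes the values: 0 → 1 → -1 → 2 → -2 → 3 → -3 → 4 → -4 → 5

Answer: 5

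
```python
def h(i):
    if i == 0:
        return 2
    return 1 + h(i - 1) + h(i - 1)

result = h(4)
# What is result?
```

h(i) = 1 + 2·h(i-1), h(0)=2. Closed form: (2+1)·2^4 - 1 = 47.

Answer: 47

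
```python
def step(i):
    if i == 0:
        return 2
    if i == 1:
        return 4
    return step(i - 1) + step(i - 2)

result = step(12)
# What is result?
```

Build up from base cases: step(0)=2, step(1)=4, step(2)=6, step(3)=10, step(4)=16, step(5)=26, step(6)=42, ..., step(12)=754

Answer: 754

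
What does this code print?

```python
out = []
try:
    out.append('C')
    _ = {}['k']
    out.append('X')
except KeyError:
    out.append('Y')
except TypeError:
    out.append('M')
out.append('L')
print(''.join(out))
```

Execution trace: 'C' (try body) → 'Y' (except KeyError) → 'L' (after the try/except). Output: CYL

Answer: CYL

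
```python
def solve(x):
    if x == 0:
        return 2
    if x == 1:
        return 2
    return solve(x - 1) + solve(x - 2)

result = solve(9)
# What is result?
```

Build up from base cases: solve(0)=2, solve(1)=2, solve(2)=4, solve(3)=6, solve(4)=10, solve(5)=16, solve(6)=26, ..., solve(9)=110

Answer: 110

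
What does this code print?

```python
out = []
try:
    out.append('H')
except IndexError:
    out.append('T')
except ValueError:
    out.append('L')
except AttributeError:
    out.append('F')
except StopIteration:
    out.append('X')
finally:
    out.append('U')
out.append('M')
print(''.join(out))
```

Execution trace: 'H' (try body, no exception) → 'U' (finally) → 'M' (after the try/except). Output: HUM

Answer: HUM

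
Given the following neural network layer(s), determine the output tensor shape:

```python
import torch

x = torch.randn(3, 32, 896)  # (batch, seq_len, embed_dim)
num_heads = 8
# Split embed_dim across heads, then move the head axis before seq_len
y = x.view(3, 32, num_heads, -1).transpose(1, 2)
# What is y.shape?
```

Input: (3, 32, 896) -> head_dim = 896 // 8 = 112; after view: (3, 32, 8, 112) -> after transpose(1, 2): (3, 8, 32, 112) -> Output: (3, 8, 32, 112)

Answer: (3, 8, 32, 112)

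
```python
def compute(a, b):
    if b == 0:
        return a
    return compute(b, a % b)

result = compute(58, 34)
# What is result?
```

compute(58, 34) -> compute(34, 24) -> compute(24, 10) -> compute(10, 4) -> compute(4, 2) -> compute(2, 0) -> 2

Answer: 2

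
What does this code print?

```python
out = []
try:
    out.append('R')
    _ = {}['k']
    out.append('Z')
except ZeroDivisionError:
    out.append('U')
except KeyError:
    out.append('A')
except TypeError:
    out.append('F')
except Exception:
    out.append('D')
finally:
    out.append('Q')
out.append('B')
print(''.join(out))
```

Execution trace: 'R' (try body) → 'A' (except KeyError) → 'Q' (finally) → 'B' (after the try/except). Output: RAQB

Answer: RAQB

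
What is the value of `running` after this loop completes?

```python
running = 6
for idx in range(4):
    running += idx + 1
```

Start at 6, add 1 to 4 = 16
`running` takes the values: 6 → 7 → 9 → 12 → 16

Answer: 16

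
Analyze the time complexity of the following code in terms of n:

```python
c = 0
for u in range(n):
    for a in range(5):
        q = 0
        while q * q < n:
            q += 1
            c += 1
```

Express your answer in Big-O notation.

Each loop level contributes: n × 1 × √n. Multiplying the contributions gives O(n√n).

Answer: O(n√n)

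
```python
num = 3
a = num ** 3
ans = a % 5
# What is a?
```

Trace:
`num = 3` → num = 3
`a = num ** 3` → a = 27
`ans = a % 5` → ans = 2
So a = 27

Answer: 27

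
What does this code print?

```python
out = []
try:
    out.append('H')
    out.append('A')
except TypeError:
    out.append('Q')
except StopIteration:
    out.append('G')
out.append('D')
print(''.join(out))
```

Execution trace: 'H' (try body) → 'A' (try body, no exception) → 'D' (after the try/except). Output: HAD

Answer: HAD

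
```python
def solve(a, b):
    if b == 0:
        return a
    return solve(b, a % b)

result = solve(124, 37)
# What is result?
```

solve(124, 37) -> solve(37, 13) -> solve(13, 11) -> solve(11, 2) -> solve(2, 1) -> solve(1, 0) -> 1

Answer: 1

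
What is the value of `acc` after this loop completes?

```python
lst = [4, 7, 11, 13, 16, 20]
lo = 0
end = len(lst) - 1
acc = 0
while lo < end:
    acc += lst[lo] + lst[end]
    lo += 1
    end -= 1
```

Sum of pairs from ends
`acc` takes the values: 0 → 24 → 47 → 71

Answer: 71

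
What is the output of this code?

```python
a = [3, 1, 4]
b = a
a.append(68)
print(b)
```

Key concept: basic list aliasing.
Step by step:
`a = [3, 1, 4]` → a = [3, 1, 4]
`b = a` → b = [3, 1, 4] (same object as a)
`a.append(68)` → a = [3, 1, 4, 68] (same object as b); b = [3, 1, 4, 68] (same object as a)
`print(b)` → prints [3, 1, 4, 68]

Answer: [3, 1, 4, 68]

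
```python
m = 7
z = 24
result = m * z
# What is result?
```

Trace:
`m = 7` → m = 7
`z = 24` → z = 24
`result = m * z` → result = 168
So result = 168

Answer: 168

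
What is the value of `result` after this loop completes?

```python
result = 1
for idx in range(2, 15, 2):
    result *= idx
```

Product of even numbers 2 to 14
`result` takes the values: 1 → 2 → 8 → 48 → 384 → 3840 → 46080 → 645120

Answer: 645120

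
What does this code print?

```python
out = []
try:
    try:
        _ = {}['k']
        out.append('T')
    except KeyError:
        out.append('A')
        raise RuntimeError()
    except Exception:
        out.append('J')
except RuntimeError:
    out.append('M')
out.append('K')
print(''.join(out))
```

Execution trace: 'A' (inner except KeyError) → 'M' (outer except RuntimeError) → 'K' (after the try/except). Output: AMK

Answer: AMK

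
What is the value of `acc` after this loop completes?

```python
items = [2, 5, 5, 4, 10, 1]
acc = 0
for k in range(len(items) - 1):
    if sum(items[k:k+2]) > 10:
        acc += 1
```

Count windows with sum > 10
`acc` takes the values: 0 → 1 → 2

Answer: 2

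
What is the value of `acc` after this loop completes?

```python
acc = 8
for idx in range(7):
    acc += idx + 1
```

Start at 8, add 1 to 7 = 36
`acc` takes the values: 8 → 9 → 11 → 14 → 18 → 23 → 29 → 36

Answer: 36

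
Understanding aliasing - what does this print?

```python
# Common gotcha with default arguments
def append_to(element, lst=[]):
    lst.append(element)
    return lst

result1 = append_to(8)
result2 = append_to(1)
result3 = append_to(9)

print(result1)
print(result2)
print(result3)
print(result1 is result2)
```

Key concept: mutable default argument gotcha.
Step by step:
`result1 = append_to(8)` → result1 = [8]
`result2 = append_to(1)` → result1 = [8, 1] (same object as result2); result2 = [8, 1] (same object as result1)
`result3 = append_to(9)` → result1 = [8, 1, 9] (same object as result2, result3); result2 = [8, 1, 9] (same object as result1, result3); result3 = [8, 1, 9] (same object as result1, result2)
`print(result1)` → prints [8, 1, 9]
`print(result2)` → prints [8, 1, 9]
`print(result3)` → prints [8, 1, 9]
`print(result1 is result2)` → prints True

Answer:
[8, 1, 9]
[8, 1, 9]
[8, 1, 9]
True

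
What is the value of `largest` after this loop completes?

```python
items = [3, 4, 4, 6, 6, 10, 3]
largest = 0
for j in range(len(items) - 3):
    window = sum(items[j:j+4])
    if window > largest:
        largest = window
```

Max sum of 4-element window in [3, 4, 4, 6, 6, 10, 3]
`largest` takes the values: 0 → 17 → 20 → 26

Answer: 26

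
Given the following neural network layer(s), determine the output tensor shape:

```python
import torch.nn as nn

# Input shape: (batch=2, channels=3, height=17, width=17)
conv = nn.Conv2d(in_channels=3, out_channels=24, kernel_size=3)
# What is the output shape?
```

Input: (2, 3, 17, 17) -> Output: (2, 24, 15, 15)

Answer: (2, 24, 15, 15)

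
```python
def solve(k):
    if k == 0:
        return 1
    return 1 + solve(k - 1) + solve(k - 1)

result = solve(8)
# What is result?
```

solve(k) = 1 + 2·solve(k-1), solve(0)=1. Closed form: (1+1)·2^8 - 1 = 511.

Answer: 511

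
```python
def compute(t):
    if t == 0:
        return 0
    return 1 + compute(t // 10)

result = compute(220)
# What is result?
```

Count of digits of 220: 3

Answer: 3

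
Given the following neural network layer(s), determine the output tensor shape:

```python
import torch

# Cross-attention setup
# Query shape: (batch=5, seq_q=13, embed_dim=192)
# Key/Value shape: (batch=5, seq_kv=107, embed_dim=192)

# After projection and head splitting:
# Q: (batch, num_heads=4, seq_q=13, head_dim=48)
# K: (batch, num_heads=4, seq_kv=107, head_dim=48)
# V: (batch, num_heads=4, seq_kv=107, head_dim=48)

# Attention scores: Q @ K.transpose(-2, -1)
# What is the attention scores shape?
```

Input: (5, 13, 192) -> Output: (5, 4, 13, 107)

Answer: (5, 4, 13, 107)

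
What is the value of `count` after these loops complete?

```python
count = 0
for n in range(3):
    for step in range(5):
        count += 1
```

3 * 5 = 15
`count` takes the values: 0 → 1 → 2 → 3 → 4 → 5 → 6 → 7 → 8 → 9 → 10 → 11 → 12 → 13 → 14 → 15

Answer: 15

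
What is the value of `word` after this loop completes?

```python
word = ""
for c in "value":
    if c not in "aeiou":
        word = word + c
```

Remove vowels from 'value'
`word` takes the values: "" → "v" → "vl"

Answer: "vl"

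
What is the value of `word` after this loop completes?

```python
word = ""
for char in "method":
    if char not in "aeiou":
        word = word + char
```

Remove vowels from 'method'
`word` takes the values: "" → "m" → "mt" → "mth" → "mthd"

Answer: "mthd"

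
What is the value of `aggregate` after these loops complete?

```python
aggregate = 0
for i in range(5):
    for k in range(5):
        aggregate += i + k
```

Sum of all i+k for i,k in 5x5
`aggregate` takes the values: 0 → 1 → 3 → 6 → 10 → 11 → 13 → 16 → 20 → 25 → 27 → 30 → 34 → 39 → 45 → 48 → 52 → 57 → 63 → 70 → 74 → 79 → 85 → 92 → 100

Answer: 100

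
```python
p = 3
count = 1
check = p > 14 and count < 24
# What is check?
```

Trace:
`p = 3` → p = 3
`count = 1` → count = 1
`check = p > 14 and count < 24` → check = False
So check = False

Answer: False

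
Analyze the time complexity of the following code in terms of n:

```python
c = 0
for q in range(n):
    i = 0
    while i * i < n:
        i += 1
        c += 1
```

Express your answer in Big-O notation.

Each loop level contributes: n × √n. Multiplying the contributions gives O(n√n).

Answer: O(n√n)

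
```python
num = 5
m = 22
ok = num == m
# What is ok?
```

Trace:
`num = 5` → num = 5
`m = 22` → m = 22
`ok = num == m` → ok = False
So ok = False

Answer: False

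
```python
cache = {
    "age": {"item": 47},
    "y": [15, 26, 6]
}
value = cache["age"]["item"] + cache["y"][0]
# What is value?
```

Trace:
`cache = { ...` → cache = {'age': {'item': 47}, 'y': [15, 26, 6]}
`value = cache["age"]["item"] + cache["y"][0]` → value = 62
So value = 62

Answer: 62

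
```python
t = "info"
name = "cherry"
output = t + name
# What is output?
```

Trace:
`t = "info"` → t = 'info'
`name = "cherry"` → name = 'cherry'
`output = t + name` → output = 'infocherry'
So output = 'infocherry'

Answer: 'infocherry'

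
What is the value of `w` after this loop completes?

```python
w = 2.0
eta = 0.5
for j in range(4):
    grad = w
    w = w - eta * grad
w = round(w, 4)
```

Gradient descent: w = 2.0 * (1 - 0.5)^4
`w` takes the values: 2.0 → 1.0 → 0.5 → 0.25 → 0.125

Answer: 0.125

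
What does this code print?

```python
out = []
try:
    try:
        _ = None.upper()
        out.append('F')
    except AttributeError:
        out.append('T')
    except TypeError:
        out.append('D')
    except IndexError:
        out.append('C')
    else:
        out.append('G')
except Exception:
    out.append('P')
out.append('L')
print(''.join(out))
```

Execution trace: 'T' (inner except AttributeError) → 'L' (after the try/except). Output: TL

Answer: TL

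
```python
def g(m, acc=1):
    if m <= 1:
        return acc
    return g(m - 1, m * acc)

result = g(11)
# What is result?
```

Accumulator trace (n, acc): (11, 1) -> (10, 11) -> (9, 110) -> (8, 990) -> (7, 7920) -> (6, 55440) -> (5, 332640) -> (4, 1663200) -> (3, 6652800) -> (2, 19958400) -> (1, 39916800) -> return 39916800

Answer: 39916800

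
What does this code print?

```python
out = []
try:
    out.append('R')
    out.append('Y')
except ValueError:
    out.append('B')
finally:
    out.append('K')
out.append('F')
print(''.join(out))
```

Execution trace: 'R' (try body) → 'Y' (try body, no exception) → 'K' (finally) → 'F' (after the try/except). Output: RYKF

Answer: RYKF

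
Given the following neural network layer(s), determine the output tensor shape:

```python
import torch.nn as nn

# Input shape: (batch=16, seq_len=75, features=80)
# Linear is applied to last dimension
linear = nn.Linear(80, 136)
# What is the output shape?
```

Input: (16, 75, 80) -> Output: (16, 75, 136)

Answer: (16, 75, 136)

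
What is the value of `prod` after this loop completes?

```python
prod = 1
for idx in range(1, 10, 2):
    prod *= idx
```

Product of 1, 3, 5, ... up to 9
`prod` takes the values: 1 → 3 → 15 → 105 → 945

Answer: 945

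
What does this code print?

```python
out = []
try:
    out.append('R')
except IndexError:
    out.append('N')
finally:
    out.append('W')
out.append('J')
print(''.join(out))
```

Execution trace: 'R' (try body, no exception) → 'W' (finally) → 'J' (after the try/except). Output: RWJ

Answer: RWJ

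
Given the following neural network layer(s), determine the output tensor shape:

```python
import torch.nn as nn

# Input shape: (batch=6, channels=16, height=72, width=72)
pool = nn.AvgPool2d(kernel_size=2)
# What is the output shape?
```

Input: (6, 16, 72, 72) -> Output: (6, 16, 36, 36)

Answer: (6, 16, 36, 36)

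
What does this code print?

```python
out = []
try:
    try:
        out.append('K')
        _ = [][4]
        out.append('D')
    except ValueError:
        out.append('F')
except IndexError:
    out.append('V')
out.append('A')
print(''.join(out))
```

Execution trace: 'K' (try body) → 'V' (outer except IndexError) → 'A' (after the try/except). Output: KVA

Answer: KVA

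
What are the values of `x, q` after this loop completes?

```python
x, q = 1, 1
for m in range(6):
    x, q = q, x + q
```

Fibonacci: after 6 iterations
`x, q` takes the values: (1, 1) → (1, 2) → (2, 3) → (3, 5) → (5, 8) → (8, 13) → (13, 21)

Answer: 13, 21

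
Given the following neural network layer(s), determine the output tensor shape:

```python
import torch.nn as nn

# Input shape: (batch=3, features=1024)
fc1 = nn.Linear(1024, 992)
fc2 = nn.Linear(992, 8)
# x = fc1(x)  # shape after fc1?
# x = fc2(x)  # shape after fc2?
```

Input: (3, 1024) -> after fc1: (3, 992) -> Output: (3, 8)

Answer: (3, 8)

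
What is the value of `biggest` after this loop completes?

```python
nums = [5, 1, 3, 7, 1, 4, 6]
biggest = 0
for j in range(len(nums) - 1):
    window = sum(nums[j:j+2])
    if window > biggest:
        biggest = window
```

Max sum of 2-element window in [5, 1, 3, 7, 1, 4, 6]
`biggest` takes the values: 0 → 6 → 10

Answer: 10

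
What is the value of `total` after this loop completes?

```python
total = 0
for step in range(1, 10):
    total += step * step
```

Sum of squares 1² to 9² = 285
`total` takes the values: 0 → 1 → 5 → 14 → 30 → 55 → 91 → 140 → 204 → 285

Answer: 285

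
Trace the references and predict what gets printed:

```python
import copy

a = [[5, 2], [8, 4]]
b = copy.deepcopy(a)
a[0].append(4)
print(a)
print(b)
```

Key concept: deep copy is fully independent.
Step by step:
`a = [[5, 2], [8, 4]]` → a = [[5, 2], [8, 4]]
`b = copy.deepcopy(a)` → b = [[5, 2], [8, 4]]
`a[0].append(4)` → a = [[5, 2, 4], [8, 4]]
`print(a)` → prints [[5, 2, 4], [8, 4]]
`print(b)` → prints [[5, 2], [8, 4]]

Answer:
[[5, 2, 4], [8, 4]]
[[5, 2], [8, 4]]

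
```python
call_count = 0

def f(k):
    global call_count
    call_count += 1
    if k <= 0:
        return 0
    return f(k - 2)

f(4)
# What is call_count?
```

Linear recursion stepping by 2: 3 calls from k=4 down to ≤0.

Answer: 3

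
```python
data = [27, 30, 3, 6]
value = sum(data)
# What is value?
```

Trace:
`data = [27, 30, 3, 6]` → data = [27, 30, 3, 6]
`value = sum(data)` → value = 66
So value = 66

Answer: 66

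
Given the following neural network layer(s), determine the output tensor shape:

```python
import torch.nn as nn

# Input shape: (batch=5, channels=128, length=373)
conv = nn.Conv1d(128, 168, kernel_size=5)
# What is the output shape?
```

Input: (5, 128, 373) -> Output: (5, 168, 369)

Answer: (5, 168, 369)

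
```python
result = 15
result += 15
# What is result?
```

Trace:
`result = 15` → result = 15
`result += 15` → result = 30
So result = 30

Answer: 30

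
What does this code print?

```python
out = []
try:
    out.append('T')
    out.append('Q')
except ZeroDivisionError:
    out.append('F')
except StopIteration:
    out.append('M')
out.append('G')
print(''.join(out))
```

Execution trace: 'T' (try body) → 'Q' (try body, no exception) → 'G' (after the try/except). Output: TQG

Answer: TQG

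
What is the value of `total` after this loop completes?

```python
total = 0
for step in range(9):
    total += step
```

Sum of 0 to 8 = 36
`total` takes the values: 0 → 1 → 3 → 6 → 10 → 15 → 21 → 28 → 36

Answer: 36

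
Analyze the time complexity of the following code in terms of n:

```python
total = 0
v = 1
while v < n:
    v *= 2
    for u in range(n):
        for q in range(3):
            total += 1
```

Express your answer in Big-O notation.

Each loop level contributes: log n × n × 1. Multiplying the contributions gives O(n log n).

Answer: O(n log n)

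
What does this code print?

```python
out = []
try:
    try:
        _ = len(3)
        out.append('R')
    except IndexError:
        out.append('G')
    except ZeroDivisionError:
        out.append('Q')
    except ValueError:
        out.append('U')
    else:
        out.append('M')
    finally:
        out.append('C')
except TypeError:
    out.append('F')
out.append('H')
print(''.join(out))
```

Execution trace: 'C' (finally) → 'F' (outer except TypeError) → 'H' (after the try/except). Output: CFH

Answer: CFH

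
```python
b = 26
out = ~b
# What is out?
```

Trace:
`b = 26` → b = 26
`out = ~b` → out = -27
So out = -27

Answer: -27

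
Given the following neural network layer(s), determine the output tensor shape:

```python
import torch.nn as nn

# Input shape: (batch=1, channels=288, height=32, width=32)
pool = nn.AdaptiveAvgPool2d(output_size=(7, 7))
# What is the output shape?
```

Input: (1, 288, 32, 32) -> Output: (1, 288, 7, 7)

Answer: (1, 288, 7, 7)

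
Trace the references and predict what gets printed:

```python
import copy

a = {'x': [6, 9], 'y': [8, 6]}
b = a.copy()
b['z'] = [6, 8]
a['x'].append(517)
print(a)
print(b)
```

Key concept: shallow copy of dict with mutable values.
Step by step:
`a = {'x': [6, 9], 'y': [8, 6]}` → a = {'x': [6, 9], 'y': [8, 6]}
`b = a.copy()` → b = {'x': [6, 9], 'y': [8, 6]}
`b['z'] = [6, 8]` → b = {'x': [6, 9], 'y': [8, 6], 'z': [6, 8]}
`a['x'].append(517)` → a = {'x': [6, 9, 517], 'y': [8, 6]}; b = {'x': [6, 9, 517], 'y': [8, 6], 'z': [6, 8]}
`print(a)` → prints {'x': [6, 9, 517], 'y': [8, 6]}
`print(b)` → prints {'x': [6, 9, 517], 'y': [8, 6], 'z': [6, 8]}

Answer:
{'x': [6, 9, 517], 'y': [8, 6]}
{'x': [6, 9, 517], 'y': [8, 6], 'z': [6, 8]}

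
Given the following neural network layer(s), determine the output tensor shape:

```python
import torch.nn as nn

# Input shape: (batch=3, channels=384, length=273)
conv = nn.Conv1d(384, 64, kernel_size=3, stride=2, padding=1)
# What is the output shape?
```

Input: (3, 384, 273) -> Output: (3, 64, 137)

Answer: (3, 64, 137)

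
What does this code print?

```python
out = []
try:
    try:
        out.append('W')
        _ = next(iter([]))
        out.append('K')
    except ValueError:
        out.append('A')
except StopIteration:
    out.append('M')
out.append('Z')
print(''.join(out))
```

Execution trace: 'W' (inner try body) → 'M' (outer except StopIteration) → 'Z' (after the try/except). Output: WMZ

Answer: WMZ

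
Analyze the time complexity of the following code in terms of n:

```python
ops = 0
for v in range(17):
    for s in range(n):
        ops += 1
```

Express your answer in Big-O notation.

Each loop level contributes: 1 × n. Multiplying the contributions gives O(n).

Answer: O(n)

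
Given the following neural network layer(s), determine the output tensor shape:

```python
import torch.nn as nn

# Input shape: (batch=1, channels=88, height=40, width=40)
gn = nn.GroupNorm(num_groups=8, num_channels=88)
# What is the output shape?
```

Input: (1, 88, 40, 40) -> Output: (1, 88, 40, 40)

Answer: (1, 88, 40, 40)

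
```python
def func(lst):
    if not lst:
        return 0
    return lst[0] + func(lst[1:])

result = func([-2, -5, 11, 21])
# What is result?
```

(-2) + (-5) + 11 + 21 + 0 = 25

Answer: 25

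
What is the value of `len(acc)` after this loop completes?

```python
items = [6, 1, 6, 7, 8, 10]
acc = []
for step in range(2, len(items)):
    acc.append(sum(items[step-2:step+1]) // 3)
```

Number of 3-element averages
`acc` takes the values: [] → [4] → [4, 4] → [4, 4, 7] → [4, 4, 7, 8]
So `len(acc)` = 4

Answer: 4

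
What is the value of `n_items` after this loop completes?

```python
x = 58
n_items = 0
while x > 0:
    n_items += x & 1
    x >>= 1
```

Count set bits in 58 (binary: 0b111010)
`n_items` takes the values: 0 → 1 → 2 → 3 → 4

Answer: 4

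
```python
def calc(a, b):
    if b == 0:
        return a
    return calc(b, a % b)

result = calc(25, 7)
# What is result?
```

calc(25, 7) -> calc(7, 4) -> calc(4, 3) -> calc(3, 1) -> calc(1, 0) -> 1

Answer: 1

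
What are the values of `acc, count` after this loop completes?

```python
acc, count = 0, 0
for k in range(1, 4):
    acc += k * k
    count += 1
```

Sum of squares and count
`acc, count` takes the values: (0, 0) → (1, 0) → (1, 1) → (5, 1) → (5, 2) → (14, 2) → (14, 3)

Answer: 14, 3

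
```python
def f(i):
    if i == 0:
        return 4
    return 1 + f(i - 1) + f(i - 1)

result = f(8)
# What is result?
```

f(i) = 1 + 2·f(i-1), f(0)=4. Closed form: (4+1)·2^8 - 1 = 1279.

Answer: 1279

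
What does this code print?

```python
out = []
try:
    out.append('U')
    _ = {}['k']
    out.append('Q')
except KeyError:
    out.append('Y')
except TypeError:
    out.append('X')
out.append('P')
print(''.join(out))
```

Execution trace: 'U' (try body) → 'Y' (except KeyError) → 'P' (after the try/except). Output: UYP

Answer: UYP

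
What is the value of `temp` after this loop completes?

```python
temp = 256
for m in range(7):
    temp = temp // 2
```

Halve 7 times: 256 // 2^7 = 2
`temp` takes the values: 256 → 128 → 64 → 32 → 16 → 8 → 4 → 2

Answer: 2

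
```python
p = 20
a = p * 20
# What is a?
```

Trace:
`p = 20` → p = 20
`a = p * 20` → a = 400
So a = 400

Answer: 400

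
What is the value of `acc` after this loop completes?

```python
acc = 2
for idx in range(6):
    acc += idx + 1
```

Start at 2, add 1 to 6 = 23
`acc` takes the values: 2 → 3 → 5 → 8 → 12 → 17 → 23

Answer: 23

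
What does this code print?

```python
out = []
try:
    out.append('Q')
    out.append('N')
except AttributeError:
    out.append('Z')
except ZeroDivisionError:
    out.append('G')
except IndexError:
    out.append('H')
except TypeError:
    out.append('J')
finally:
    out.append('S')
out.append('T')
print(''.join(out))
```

Execution trace: 'Q' (try body) → 'N' (try body, no exception) → 'S' (finally) → 'T' (after the try/except). Output: QNST

Answer: QNST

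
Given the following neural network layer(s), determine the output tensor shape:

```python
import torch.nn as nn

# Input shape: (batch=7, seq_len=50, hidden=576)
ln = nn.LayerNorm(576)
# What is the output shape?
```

Input: (7, 50, 576) -> Output: (7, 50, 576)

Answer: (7, 50, 576)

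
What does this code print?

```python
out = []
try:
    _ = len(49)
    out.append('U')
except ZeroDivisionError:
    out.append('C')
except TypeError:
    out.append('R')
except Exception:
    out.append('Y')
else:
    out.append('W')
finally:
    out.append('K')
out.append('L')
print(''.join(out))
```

Execution trace: 'R' (except TypeError) → 'K' (finally) → 'L' (after the try/except). Output: RKL

Answer: RKL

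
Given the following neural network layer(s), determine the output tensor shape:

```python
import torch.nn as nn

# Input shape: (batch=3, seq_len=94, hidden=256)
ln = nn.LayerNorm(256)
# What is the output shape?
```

Input: (3, 94, 256) -> Output: (3, 94, 256)

Answer: (3, 94, 256)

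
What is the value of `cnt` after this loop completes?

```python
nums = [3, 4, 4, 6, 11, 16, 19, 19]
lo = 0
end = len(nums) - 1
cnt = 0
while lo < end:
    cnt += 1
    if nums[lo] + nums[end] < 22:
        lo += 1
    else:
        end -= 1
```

Steps to find pair summing to 22
`cnt` takes the values: 0 → 1 → 2 → 3 → 4 → 5 → 6 → 7

Answer: 7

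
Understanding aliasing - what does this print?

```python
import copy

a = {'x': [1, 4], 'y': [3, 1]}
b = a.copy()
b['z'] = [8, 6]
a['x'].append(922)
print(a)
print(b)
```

Key concept: shallow copy of dict with mutable values.
Step by step:
`a = {'x': [1, 4], 'y': [3, 1]}` → a = {'x': [1, 4], 'y': [3, 1]}
`b = a.copy()` → b = {'x': [1, 4], 'y': [3, 1]}
`b['z'] = [8, 6]` → b = {'x': [1, 4], 'y': [3, 1], 'z': [8, 6]}
`a['x'].append(922)` → a = {'x': [1, 4, 922], 'y': [3, 1]}; b = {'x': [1, 4, 922], 'y': [3, 1], 'z': [8, 6]}
`print(a)` → prints {'x': [1, 4, 922], 'y': [3, 1]}
`print(b)` → prints {'x': [1, 4, 922], 'y': [3, 1], 'z': [8, 6]}

Answer:
{'x': [1, 4, 922], 'y': [3, 1]}
{'x': [1, 4, 922], 'y': [3, 1], 'z': [8, 6]}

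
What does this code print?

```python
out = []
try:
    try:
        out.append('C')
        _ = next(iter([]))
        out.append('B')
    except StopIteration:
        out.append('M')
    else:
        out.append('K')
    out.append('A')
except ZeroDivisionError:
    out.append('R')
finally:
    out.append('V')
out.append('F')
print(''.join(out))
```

Execution trace: 'C' (inner try body) → 'M' (inner except StopIteration) → 'A' (try body, no exception) → 'V' (finally) → 'F' (after the try/except). Output: CMAVF

Answer: CMAVF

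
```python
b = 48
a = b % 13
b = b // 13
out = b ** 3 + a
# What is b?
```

Trace:
`b = 48` → b = 48
`a = b % 13` → a = 9
`b = b // 13` → b = 3
`out = b ** 3 + a` → out = 36
So b = 3

Answer: 3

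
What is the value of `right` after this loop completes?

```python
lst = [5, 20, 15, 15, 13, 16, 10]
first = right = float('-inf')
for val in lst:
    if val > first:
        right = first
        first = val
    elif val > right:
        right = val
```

Second largest (with repeats) in [5, 20, 15, 15, 13, 16, 10]
`right` takes the values: -inf → 5 → 15 → 16

Answer: 16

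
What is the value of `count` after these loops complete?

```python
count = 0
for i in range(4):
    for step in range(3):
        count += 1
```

4 * 3 = 12
`count` takes the values: 0 → 1 → 2 → 3 → 4 → 5 → 6 → 7 → 8 → 9 → 10 → 11 → 12

Answer: 12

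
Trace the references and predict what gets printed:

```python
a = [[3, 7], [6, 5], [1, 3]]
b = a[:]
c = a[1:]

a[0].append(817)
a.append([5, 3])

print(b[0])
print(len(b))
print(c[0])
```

Key concept: slice with nested mutation.
Step by step:
`a = [[3, 7], [6, 5], [1, 3]]` → a = [[3, 7], [6, 5], [1, 3]]
`b = a[:]` → b = [[3, 7], [6, 5], [1, 3]]
`c = a[1:]` → c = [[6, 5], [1, 3]]
`a[0].append(817)` → a = [[3, 7, 817], [6, 5], [1, 3]]; b = [[3, 7, 817], [6, 5], [1, 3]]
`a.append([5, 3])` → a = [[3, 7, 817], [6, 5], [1, 3], [5, 3]]
`print(b[0])` → prints [3, 7, 817]
`print(len(b))` → prints 3
`print(c[0])` → prints [6, 5]

Answer:
[3, 7, 817]
3
[6, 5]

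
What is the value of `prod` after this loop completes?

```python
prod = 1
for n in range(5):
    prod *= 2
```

2^5 = 32
`prod` takes the values: 1 → 2 → 4 → 8 → 16 → 32

Answer: 32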